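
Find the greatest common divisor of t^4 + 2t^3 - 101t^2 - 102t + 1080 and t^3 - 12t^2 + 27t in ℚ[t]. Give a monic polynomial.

t^2 - 12t + 27

Euclidean algorithm in ℚ[t]:
  t^4 + 2t^3 - 101t^2 - 102t + 1080 = (t + 14)(t^3 - 12t^2 + 27t) + (40t^2 - 480t + 1080)
  t^3 - 12t^2 + 27t = ((1/40)t)(40t^2 - 480t + 1080) + (0)
Last nonzero remainder: 40t^2 - 480t + 1080. Dividing through by 40 gives the monic gcd t^2 - 12t + 27.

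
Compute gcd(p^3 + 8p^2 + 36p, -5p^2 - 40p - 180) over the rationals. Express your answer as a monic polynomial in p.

Euclidean algorithm in ℚ[p]:
  p^3 + 8p^2 + 36p = (-(1/5)p)(-5p^2 - 40p - 180) + (0)
Last nonzero remainder: -5p^2 - 40p - 180. Dividing through by -5 gives the monic gcd p^2 + 8p + 36.

p^2 + 8p + 36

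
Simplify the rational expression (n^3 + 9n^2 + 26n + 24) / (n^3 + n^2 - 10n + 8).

(n^2 + 5n + 6)/(n^2 - 3n + 2)

Apply the Euclidean algorithm:
  n^3 + 9n^2 + 26n + 24 = (n^3 + n^2 - 10n + 8) + (8n^2 + 36n + 16)
  n^3 + n^2 - 10n + 8 = ((1/8)n - 7/16)(8n^2 + 36n + 16) + ((15/4)n + 15)
  8n^2 + 36n + 16 = ((32/15)n + 16/15)((15/4)n + 15) + (0)
Last nonzero remainder: (15/4)n + 15. Dividing through by 15/4 gives the monic gcd n + 4.
Cancel n + 4 from numerator and denominator to get the reduced form.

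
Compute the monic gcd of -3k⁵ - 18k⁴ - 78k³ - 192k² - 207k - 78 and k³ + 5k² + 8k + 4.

k² + 3k + 2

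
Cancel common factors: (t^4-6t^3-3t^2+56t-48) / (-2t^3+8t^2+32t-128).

By polynomial division,
  t^4-6t^3-3t^2+56t-48 = (-(1/2)t+1)(-2t^3+8t^2+32t-128) + (5t^2-40t+80)
  -2t^3+8t^2+32t-128 = (-(2/5)t-8/5)(5t^2-40t+80) + (0)
Last nonzero remainder: 5t^2-40t+80. Dividing through by 5 gives the monic gcd t^2-8t+16.
Cancel t^2-8t+16 from numerator and denominator to get the reduced form.

(-t^2-2t+3)/(2t+8)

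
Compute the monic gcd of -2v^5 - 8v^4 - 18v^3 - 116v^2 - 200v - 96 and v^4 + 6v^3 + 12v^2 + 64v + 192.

v^3 + 2v^2 + 4v + 48

Repeated division with remainder:
  -2v^5 - 8v^4 - 18v^3 - 116v^2 - 200v - 96 = (-2v + 4)(v^4 + 6v^3 + 12v^2 + 64v + 192) + (-18v^3 - 36v^2 - 72v - 864)
  v^4 + 6v^3 + 12v^2 + 64v + 192 = (-(1/18)v - 2/9)(-18v^3 - 36v^2 - 72v - 864) + (0)
Last nonzero remainder: -18v^3 - 36v^2 - 72v - 864. Dividing through by -18 gives the monic gcd v^3 + 2v^2 + 4v + 48.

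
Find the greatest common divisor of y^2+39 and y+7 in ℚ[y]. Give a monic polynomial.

1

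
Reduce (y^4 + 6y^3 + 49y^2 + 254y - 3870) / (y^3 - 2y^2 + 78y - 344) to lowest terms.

(y^2 + 4y - 45)/(y - 4)

Repeated division with remainder:
  y^4 + 6y^3 + 49y^2 + 254y - 3870 = (y + 8)(y^3 - 2y^2 + 78y - 344) + (-13y^2 - 26y - 1118)
  y^3 - 2y^2 + 78y - 344 = (-(1/13)y + 4/13)(-13y^2 - 26y - 1118) + (0)
Last nonzero remainder: -13y^2 - 26y - 1118. Dividing through by -13 gives the monic gcd y^2 + 2y + 86.
Cancel y^2 + 2y + 86 from numerator and denominator to get the reduced form.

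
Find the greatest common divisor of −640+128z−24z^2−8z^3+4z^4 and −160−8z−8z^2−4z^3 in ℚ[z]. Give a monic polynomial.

Repeated division with remainder:
  4z^4−8z^3−24z^2+128z−640 = (−z+4)(−4z^3−8z^2−8z−160) + (0)
Last nonzero remainder: −4z^3−8z^2−8z−160. Dividing through by −4 gives the monic gcd z^3+2z^2+2z+40.

40+2z+2z^2+z^3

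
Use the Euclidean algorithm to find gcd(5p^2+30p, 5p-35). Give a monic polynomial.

Apply the Euclidean algorithm:
  5p^2+30p = (p+13)(5p-35) + (455)
  5p-35 = ((1/91)p-1/13)(455) + (0)
The last nonzero remainder is the constant 455, so the polynomials are coprime and gcd = 1.

1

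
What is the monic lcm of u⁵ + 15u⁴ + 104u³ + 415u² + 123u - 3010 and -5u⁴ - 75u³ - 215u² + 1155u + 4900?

u⁷ + 18u⁶ + 121u⁵ + 307u⁴ - 1544u³ - 14261u² - 12474u + 84280

Apply the Euclidean algorithm:
  u⁵ + 15u⁴ + 104u³ + 415u² + 123u - 3010 = (-(1/5)u)(-5u⁴ - 75u³ - 215u² + 1155u + 4900) + (61u³ + 646u² + 1103u - 3010)
  -5u⁴ - 75u³ - 215u² + 1155u + 4900 = (-(5/61)u - 1345/3721)(61u³ + 646u² + 1103u - 3010) + ((405270/3721)u² + (4863240/3721)u + 14184450/3721)
  61u³ + 646u² + 1103u - 3010 = ((226981/405270)u - 160003/202635)((405270/3721)u² + (4863240/3721)u + 14184450/3721) + (0)
Last nonzero remainder: (405270/3721)u² + (4863240/3721)u + 14184450/3721. Dividing through by 405270/3721 gives the monic gcd u² + 12u + 35.
Then lcm(f, g) = f·g / gcd(f, g); expanding and making the result monic gives the answer.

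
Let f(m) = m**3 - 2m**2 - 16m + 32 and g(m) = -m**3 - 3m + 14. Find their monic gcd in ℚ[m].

m - 2

Apply the Euclidean algorithm:
  m**3 - 2m**2 - 16m + 32 = (-1)(-m**3 - 3m + 14) + (-2m**2 - 19m + 46)
  -m**3 - 3m + 14 = ((1/2)m - 19/4)(-2m**2 - 19m + 46) + (-(465/4)m + 465/2)
  -2m**2 - 19m + 46 = ((8/465)m + 92/465)(-(465/4)m + 465/2) + (0)
Last nonzero remainder: -(465/4)m + 465/2. Dividing through by -465/4 gives the monic gcd m - 2.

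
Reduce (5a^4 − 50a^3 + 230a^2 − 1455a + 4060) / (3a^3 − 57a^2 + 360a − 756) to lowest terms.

Euclidean algorithm in ℚ[a]:
  5a^4 − 50a^3 + 230a^2 − 1455a + 4060 = ((5/3)a + 15)(3a^3 − 57a^2 + 360a − 756) + (485a^2 − 5595a + 15400)
  3a^3 − 57a^2 + 360a − 756 = ((3/485)a − 2172/47045)(485a^2 − 5595a + 15400) + ((60492/9409)a − 423444/9409)
  485a^2 − 5595a + 15400 = ((4563365/60492)a − 5174950/15123)((60492/9409)a − 423444/9409) + (0)
Last nonzero remainder: (60492/9409)a − 423444/9409. Dividing through by 60492/9409 gives the monic gcd a − 7.
Cancel a − 7 from numerator and denominator to get the reduced form.

(5a^3 − 15a^2 + 125a − 580)/(3a^2 − 36a + 108)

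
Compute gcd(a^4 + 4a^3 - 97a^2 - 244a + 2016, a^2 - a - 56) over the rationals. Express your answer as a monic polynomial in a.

Repeated division with remainder:
  a^4 + 4a^3 - 97a^2 - 244a + 2016 = (a^2 + 5a - 36)(a^2 - a - 56) + (0)
The last nonzero remainder a^2 - a - 56 is already monic.

a^2 - a - 56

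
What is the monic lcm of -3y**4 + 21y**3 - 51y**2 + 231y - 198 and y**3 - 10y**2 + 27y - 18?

Euclidean algorithm in ℚ[y]:
  -3y**4 + 21y**3 - 51y**2 + 231y - 198 = (-3y - 9)(y**3 - 10y**2 + 27y - 18) + (-60y**2 + 420y - 360)
  y**3 - 10y**2 + 27y - 18 = (-(1/60)y + 1/20)(-60y**2 + 420y - 360) + (0)
Last nonzero remainder: -60y**2 + 420y - 360. Dividing through by -60 gives the monic gcd y**2 - 7y + 6.
Then lcm(f, g) = f·g / gcd(f, g); expanding and making the result monic gives the answer.

y**5 - 10y**4 + 38y**3 - 128y**2 + 297y - 198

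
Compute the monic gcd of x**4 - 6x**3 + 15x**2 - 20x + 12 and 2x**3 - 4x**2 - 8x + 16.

Repeated division with remainder:
  x**4 - 6x**3 + 15x**2 - 20x + 12 = ((1/2)x - 2)(2x**3 - 4x**2 - 8x + 16) + (11x**2 - 44x + 44)
  2x**3 - 4x**2 - 8x + 16 = ((2/11)x + 4/11)(11x**2 - 44x + 44) + (0)
Last nonzero remainder: 11x**2 - 44x + 44. Dividing through by 11 gives the monic gcd x**2 - 4x + 4.

x**2 - 4x + 4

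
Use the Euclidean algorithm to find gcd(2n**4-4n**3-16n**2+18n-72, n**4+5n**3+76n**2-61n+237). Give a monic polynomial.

n**2-n+3

Euclidean algorithm in ℚ[n]:
  2n**4-4n**3-16n**2+18n-72 = (2)(n**4+5n**3+76n**2-61n+237) + (-14n**3-168n**2+140n-546)
  n**4+5n**3+76n**2-61n+237 = (-(1/14)n+1/2)(-14n**3-168n**2+140n-546) + (170n**2-170n+510)
  -14n**3-168n**2+140n-546 = (-(7/85)n-91/85)(170n**2-170n+510) + (0)
Last nonzero remainder: 170n**2-170n+510. Dividing through by 170 gives the monic gcd n**2-n+3.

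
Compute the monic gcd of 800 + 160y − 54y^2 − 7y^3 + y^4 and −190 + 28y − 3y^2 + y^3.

Repeated division with remainder:
  y^4 − 7y^3 − 54y^2 + 160y + 800 = (y − 4)(y^3 − 3y^2 + 28y − 190) + (−94y^2 + 462y + 40)
  y^3 − 3y^2 + 28y − 190 = (−(1/94)y − 45/2209)(−94y^2 + 462y + 40) + ((83582/2209)y − 417910/2209)
  −94y^2 + 462y + 40 = (−(103823/41791)y − 8836/41791)((83582/2209)y − 417910/2209) + (0)
Last nonzero remainder: (83582/2209)y − 417910/2209. Dividing through by 83582/2209 gives the monic gcd y − 5.

−5 + y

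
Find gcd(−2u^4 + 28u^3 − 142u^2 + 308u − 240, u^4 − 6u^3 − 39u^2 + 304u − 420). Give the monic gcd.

By polynomial division,
  −2u^4 + 28u^3 − 142u^2 + 308u − 240 = (−2)(u^4 − 6u^3 − 39u^2 + 304u − 420) + (16u^3 − 220u^2 + 916u − 1080)
  u^4 − 6u^3 − 39u^2 + 304u − 420 = ((1/16)u + 31/64)(16u^3 − 220u^2 + 916u − 1080) + ((165/16)u^2 − (1155/16)u + 825/8)
  16u^3 − 220u^2 + 916u − 1080 = ((256/165)u − 576/55)((165/16)u^2 − (1155/16)u + 825/8) + (0)
Last nonzero remainder: (165/16)u^2 − (1155/16)u + 825/8. Dividing through by 165/16 gives the monic gcd u^2 − 7u + 10.

u^2 − 7u + 10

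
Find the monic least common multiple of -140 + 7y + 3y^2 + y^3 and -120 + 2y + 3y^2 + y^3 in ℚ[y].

-4200 - 770y - y^2 + 58y^3 + 10y^4 + y^5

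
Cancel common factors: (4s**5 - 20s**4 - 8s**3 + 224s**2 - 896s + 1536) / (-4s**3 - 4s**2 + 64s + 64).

(-s**3 + 5s**2 - 14s + 24)/(s + 1)

By polynomial division,
  4s**5 - 20s**4 - 8s**3 + 224s**2 - 896s + 1536 = (-s**2 + 6s - 20)(-4s**3 - 4s**2 + 64s + 64) + (-176s**2 + 2816)
  -4s**3 - 4s**2 + 64s + 64 = ((1/44)s + 1/44)(-176s**2 + 2816) + (0)
Last nonzero remainder: -176s**2 + 2816. Dividing through by -176 gives the monic gcd s**2 - 16.
Cancel s**2 - 16 from numerator and denominator to get the reduced form.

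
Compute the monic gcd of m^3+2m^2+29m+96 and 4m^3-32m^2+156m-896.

Repeated division with remainder:
  m^3+2m^2+29m+96 = (1/4)(4m^3-32m^2+156m-896) + (10m^2-10m+320)
  4m^3-32m^2+156m-896 = ((2/5)m-14/5)(10m^2-10m+320) + (0)
Last nonzero remainder: 10m^2-10m+320. Dividing through by 10 gives the monic gcd m^2-m+32.

m^2-m+32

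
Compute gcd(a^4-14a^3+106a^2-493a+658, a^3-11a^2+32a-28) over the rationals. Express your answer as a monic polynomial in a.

a^2-9a+14

Euclidean algorithm in ℚ[a]:
  a^4-14a^3+106a^2-493a+658 = (a-3)(a^3-11a^2+32a-28) + (41a^2-369a+574)
  a^3-11a^2+32a-28 = ((1/41)a-2/41)(41a^2-369a+574) + (0)
Last nonzero remainder: 41a^2-369a+574. Dividing through by 41 gives the monic gcd a^2-9a+14.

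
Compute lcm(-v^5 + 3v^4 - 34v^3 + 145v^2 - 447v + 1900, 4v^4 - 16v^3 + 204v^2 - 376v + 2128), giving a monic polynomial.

Euclidean algorithm in ℚ[v]:
  -v^5 + 3v^4 - 34v^3 + 145v^2 - 447v + 1900 = (-(1/4)v - 1/4)(4v^4 - 16v^3 + 204v^2 - 376v + 2128) + (13v^3 + 102v^2 - 9v + 2432)
  4v^4 - 16v^3 + 204v^2 - 376v + 2128 = ((4/13)v - 616/169)(13v^3 + 102v^2 - 9v + 2432) + ((97776/169)v^2 - (195552/169)v + 1857744/169)
  13v^3 + 102v^2 - 9v + 2432 = ((2197/97776)v + 1352/6111)((97776/169)v^2 - (195552/169)v + 1857744/169) + (0)
Last nonzero remainder: (97776/169)v^2 - (195552/169)v + 1857744/169. Dividing through by 97776/169 gives the monic gcd v^2 - 2v + 19.
Then lcm(f, g) = f·g / gcd(f, g); expanding and making the result monic gives the answer.

v^7 - 5v^6 + 68v^5 - 297v^4 + 1689v^3 - 6854v^2 + 16316v - 53200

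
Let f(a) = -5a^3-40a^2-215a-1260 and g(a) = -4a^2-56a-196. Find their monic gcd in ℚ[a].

Apply the Euclidean algorithm:
  -5a^3-40a^2-215a-1260 = ((5/4)a-15/2)(-4a^2-56a-196) + (-390a-2730)
  -4a^2-56a-196 = ((2/195)a+14/195)(-390a-2730) + (0)
Last nonzero remainder: -390a-2730. Dividing through by -390 gives the monic gcd a+7.

a+7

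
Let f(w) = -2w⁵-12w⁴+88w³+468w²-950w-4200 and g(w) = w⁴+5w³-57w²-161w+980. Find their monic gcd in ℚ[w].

By polynomial division,
  -2w⁵-12w⁴+88w³+468w²-950w-4200 = (-2w-2)(w⁴+5w³-57w²-161w+980) + (-16w³+32w²+688w-2240)
  w⁴+5w³-57w²-161w+980 = (-(1/16)w-7/16)(-16w³+32w²+688w-2240) + (0)
Last nonzero remainder: -16w³+32w²+688w-2240. Dividing through by -16 gives the monic gcd w³-2w²-43w+140.

w³-2w²-43w+140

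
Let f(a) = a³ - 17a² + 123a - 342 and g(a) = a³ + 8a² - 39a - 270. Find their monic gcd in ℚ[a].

Apply the Euclidean algorithm:
  a³ - 17a² + 123a - 342 = (a³ + 8a² - 39a - 270) + (-25a² + 162a - 72)
  a³ + 8a² - 39a - 270 = (-(1/25)a - 362/625)(-25a² + 162a - 72) + ((32469/625)a - 194814/625)
  -25a² + 162a - 72 = (-(15625/32469)a + 2500/10823)((32469/625)a - 194814/625) + (0)
Last nonzero remainder: (32469/625)a - 194814/625. Dividing through by 32469/625 gives the monic gcd a - 6.

a - 6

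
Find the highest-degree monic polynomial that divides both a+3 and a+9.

1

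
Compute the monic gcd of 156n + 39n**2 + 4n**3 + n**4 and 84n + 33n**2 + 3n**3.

By polynomial division,
  n**4 + 4n**3 + 39n**2 + 156n = ((1/3)n - 7/3)(3n**3 + 33n**2 + 84n) + (88n**2 + 352n)
  3n**3 + 33n**2 + 84n = ((3/88)n + 21/88)(88n**2 + 352n) + (0)
Last nonzero remainder: 88n**2 + 352n. Dividing through by 88 gives the monic gcd n**2 + 4n.

4n + n**2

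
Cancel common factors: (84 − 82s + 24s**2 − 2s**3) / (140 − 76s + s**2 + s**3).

Euclidean algorithm in ℚ[s]:
  −2s**3 + 24s**2 − 82s + 84 = (−2)(s**3 + s**2 − 76s + 140) + (26s**2 − 234s + 364)
  s**3 + s**2 − 76s + 140 = ((1/26)s + 5/13)(26s**2 − 234s + 364) + (0)
Last nonzero remainder: 26s**2 − 234s + 364. Dividing through by 26 gives the monic gcd s**2 − 9s + 14.
Cancel s**2 − 9s + 14 from numerator and denominator to get the reduced form.

(6 − 2s)/(10 + s)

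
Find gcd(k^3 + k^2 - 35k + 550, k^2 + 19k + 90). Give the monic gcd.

Euclidean algorithm in ℚ[k]:
  k^3 + k^2 - 35k + 550 = (k - 18)(k^2 + 19k + 90) + (217k + 2170)
  k^2 + 19k + 90 = ((1/217)k + 9/217)(217k + 2170) + (0)
Last nonzero remainder: 217k + 2170. Dividing through by 217 gives the monic gcd k + 10.

k + 10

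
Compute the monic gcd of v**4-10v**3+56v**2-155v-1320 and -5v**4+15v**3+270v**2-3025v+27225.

v**2-5v+55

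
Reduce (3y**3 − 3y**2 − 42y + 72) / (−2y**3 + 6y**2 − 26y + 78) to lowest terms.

Apply the Euclidean algorithm:
  3y**3 − 3y**2 − 42y + 72 = (−3/2)(−2y**3 + 6y**2 − 26y + 78) + (6y**2 − 81y + 189)
  −2y**3 + 6y**2 − 26y + 78 = (−(1/3)y − 7/2)(6y**2 − 81y + 189) + (−(493/2)y + 1479/2)
  6y**2 − 81y + 189 = (−(12/493)y + 126/493)(−(493/2)y + 1479/2) + (0)
Last nonzero remainder: −(493/2)y + 1479/2. Dividing through by −493/2 gives the monic gcd y − 3.
Cancel y − 3 from numerator and denominator to get the reduced form.

(−3y**2 − 6y + 24)/(2y**2 + 26)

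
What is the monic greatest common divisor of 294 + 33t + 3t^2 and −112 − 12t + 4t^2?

1

Euclidean algorithm in ℚ[t]:
  3t^2 + 33t + 294 = (3/4)(4t^2 − 12t − 112) + (42t + 378)
  4t^2 − 12t − 112 = ((2/21)t − 8/7)(42t + 378) + (320)
  42t + 378 = ((21/160)t + 189/160)(320) + (0)
The last nonzero remainder is the constant 320, so the polynomials are coprime and gcd = 1.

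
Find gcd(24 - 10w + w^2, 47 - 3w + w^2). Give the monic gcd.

1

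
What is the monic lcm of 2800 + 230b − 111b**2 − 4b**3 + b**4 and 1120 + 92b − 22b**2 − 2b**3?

Apply the Euclidean algorithm:
  b**4 − 4b**3 − 111b**2 + 230b + 2800 = (−(1/2)b + 15/2)(−2b**3 − 22b**2 + 92b + 1120) + (100b**2 + 100b − 5600)
  −2b**3 − 22b**2 + 92b + 1120 = (−(1/50)b − 1/5)(100b**2 + 100b − 5600) + (0)
Last nonzero remainder: 100b**2 + 100b − 5600. Dividing through by 100 gives the monic gcd b**2 + b − 56.
Then lcm(f, g) = f·g / gcd(f, g); expanding and making the result monic gives the answer.

28000 + 5100b − 880b**2 − 151b**3 + 6b**4 + b**5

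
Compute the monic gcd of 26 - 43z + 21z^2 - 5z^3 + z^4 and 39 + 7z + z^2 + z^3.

13 - 2z + z^2

Apply the Euclidean algorithm:
  z^4 - 5z^3 + 21z^2 - 43z + 26 = (z - 6)(z^3 + z^2 + 7z + 39) + (20z^2 - 40z + 260)
  z^3 + z^2 + 7z + 39 = ((1/20)z + 3/20)(20z^2 - 40z + 260) + (0)
Last nonzero remainder: 20z^2 - 40z + 260. Dividing through by 20 gives the monic gcd z^2 - 2z + 13.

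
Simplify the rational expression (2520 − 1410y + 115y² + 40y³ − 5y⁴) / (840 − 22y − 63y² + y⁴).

Repeated division with remainder:
  −5y⁴ + 40y³ + 115y² − 1410y + 2520 = (−5)(y⁴ − 63y² − 22y + 840) + (40y³ − 200y² − 1520y + 6720)
  y⁴ − 63y² − 22y + 840 = ((1/40)y + 1/8)(40y³ − 200y² − 1520y + 6720) + (0)
Last nonzero remainder: 40y³ − 200y² − 1520y + 6720. Dividing through by 40 gives the monic gcd y³ − 5y² − 38y + 168.
Cancel y³ − 5y² − 38y + 168 from numerator and denominator to get the reduced form.

(15 − 5y)/(5 + y)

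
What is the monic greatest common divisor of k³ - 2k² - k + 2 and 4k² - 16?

Repeated division with remainder:
  k³ - 2k² - k + 2 = ((1/4)k - 1/2)(4k² - 16) + (3k - 6)
  4k² - 16 = ((4/3)k + 8/3)(3k - 6) + (0)
Last nonzero remainder: 3k - 6. Dividing through by 3 gives the monic gcd k - 2.

k - 2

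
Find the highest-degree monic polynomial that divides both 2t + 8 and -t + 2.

1

Euclidean algorithm in ℚ[t]:
  2t + 8 = (-2)(-t + 2) + (12)
  -t + 2 = (-(1/12)t + 1/6)(12) + (0)
The last nonzero remainder is the constant 12, so the polynomials are coprime and gcd = 1.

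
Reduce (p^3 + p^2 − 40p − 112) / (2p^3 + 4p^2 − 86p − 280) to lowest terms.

By polynomial division,
  p^3 + p^2 − 40p − 112 = (1/2)(2p^3 + 4p^2 − 86p − 280) + (−p^2 + 3p + 28)
  2p^3 + 4p^2 − 86p − 280 = (−2p − 10)(−p^2 + 3p + 28) + (0)
Last nonzero remainder: −p^2 + 3p + 28. Dividing through by −1 gives the monic gcd p^2 − 3p − 28.
Cancel p^2 − 3p − 28 from numerator and denominator to get the reduced form.

(p + 4)/(2p + 10)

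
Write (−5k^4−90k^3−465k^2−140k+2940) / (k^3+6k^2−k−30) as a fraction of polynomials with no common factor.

(−5k^3−100k^2−665k−1470)/(k^2+8k+15)

Repeated division with remainder:
  −5k^4−90k^3−465k^2−140k+2940 = (−5k−60)(k^3+6k^2−k−30) + (−110k^2−350k+1140)
  k^3+6k^2−k−30 = (−(1/110)k−31/1210)(−110k^2−350k+1140) + ((48/121)k−96/121)
  −110k^2−350k+1140 = (−(6655/24)k−11495/8)((48/121)k−96/121) + (0)
Last nonzero remainder: (48/121)k−96/121. Dividing through by 48/121 gives the monic gcd k−2.
Cancel k−2 from numerator and denominator to get the reduced form.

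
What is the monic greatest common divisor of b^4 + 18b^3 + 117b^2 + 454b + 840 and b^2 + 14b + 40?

b^2 + 14b + 40

Apply the Euclidean algorithm:
  b^4 + 18b^3 + 117b^2 + 454b + 840 = (b^2 + 4b + 21)(b^2 + 14b + 40) + (0)
The last nonzero remainder b^2 + 14b + 40 is already monic.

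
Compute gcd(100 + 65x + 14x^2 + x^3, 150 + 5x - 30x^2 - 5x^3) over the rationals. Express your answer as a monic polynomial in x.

Apply the Euclidean algorithm:
  x^3 + 14x^2 + 65x + 100 = (-1/5)(-5x^3 - 30x^2 + 5x + 150) + (8x^2 + 66x + 130)
  -5x^3 - 30x^2 + 5x + 150 = (-(5/8)x + 45/32)(8x^2 + 66x + 130) + (-(105/16)x - 525/16)
  8x^2 + 66x + 130 = (-(128/105)x - 416/105)(-(105/16)x - 525/16) + (0)
Last nonzero remainder: -(105/16)x - 525/16. Dividing through by -105/16 gives the monic gcd x + 5.

5 + x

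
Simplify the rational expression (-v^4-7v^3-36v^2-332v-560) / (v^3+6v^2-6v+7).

(-v^3-36v-80)/(v^2-v+1)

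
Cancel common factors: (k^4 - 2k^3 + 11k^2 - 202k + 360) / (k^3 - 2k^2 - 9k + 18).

Repeated division with remainder:
  k^4 - 2k^3 + 11k^2 - 202k + 360 = (k)(k^3 - 2k^2 - 9k + 18) + (20k^2 - 220k + 360)
  k^3 - 2k^2 - 9k + 18 = ((1/20)k + 9/20)(20k^2 - 220k + 360) + (72k - 144)
  20k^2 - 220k + 360 = ((5/18)k - 5/2)(72k - 144) + (0)
Last nonzero remainder: 72k - 144. Dividing through by 72 gives the monic gcd k - 2.
Cancel k - 2 from numerator and denominator to get the reduced form.

(k^3 + 11k - 180)/(k^2 - 9)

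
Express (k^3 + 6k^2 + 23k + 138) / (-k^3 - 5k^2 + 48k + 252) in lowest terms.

(-k^2 - 23)/(k^2 - k - 42)

Euclidean algorithm in ℚ[k]:
  k^3 + 6k^2 + 23k + 138 = (-1)(-k^3 - 5k^2 + 48k + 252) + (k^2 + 71k + 390)
  -k^3 - 5k^2 + 48k + 252 = (-k + 66)(k^2 + 71k + 390) + (-4248k - 25488)
  k^2 + 71k + 390 = (-(1/4248)k - 65/4248)(-4248k - 25488) + (0)
Last nonzero remainder: -4248k - 25488. Dividing through by -4248 gives the monic gcd k + 6.
Cancel k + 6 from numerator and denominator to get the reduced form.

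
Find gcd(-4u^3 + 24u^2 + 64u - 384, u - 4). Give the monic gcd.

u - 4

Repeated division with remainder:
  -4u^3 + 24u^2 + 64u - 384 = (-4u^2 + 8u + 96)(u - 4) + (0)
The last nonzero remainder u - 4 is already monic.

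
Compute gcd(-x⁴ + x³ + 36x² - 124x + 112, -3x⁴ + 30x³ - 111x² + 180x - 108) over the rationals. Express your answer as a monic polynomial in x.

x² - 4x + 4

Euclidean algorithm in ℚ[x]:
  -x⁴ + x³ + 36x² - 124x + 112 = (1/3)(-3x⁴ + 30x³ - 111x² + 180x - 108) + (-9x³ + 73x² - 184x + 148)
  -3x⁴ + 30x³ - 111x² + 180x - 108 = ((1/3)x - 17/27)(-9x³ + 73x² - 184x + 148) + (-(100/27)x² + (400/27)x - 400/27)
  -9x³ + 73x² - 184x + 148 = ((243/100)x - 999/100)(-(100/27)x² + (400/27)x - 400/27) + (0)
Last nonzero remainder: -(100/27)x² + (400/27)x - 400/27. Dividing through by -100/27 gives the monic gcd x² - 4x + 4.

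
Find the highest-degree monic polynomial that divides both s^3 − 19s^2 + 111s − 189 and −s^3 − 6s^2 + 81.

Apply the Euclidean algorithm:
  s^3 − 19s^2 + 111s − 189 = (−1)(−s^3 − 6s^2 + 81) + (−25s^2 + 111s − 108)
  −s^3 − 6s^2 + 81 = ((1/25)s + 261/625)(−25s^2 + 111s − 108) + (−(26271/625)s + 78813/625)
  −25s^2 + 111s − 108 = ((15625/26271)s − 2500/2919)(−(26271/625)s + 78813/625) + (0)
Last nonzero remainder: −(26271/625)s + 78813/625. Dividing through by −26271/625 gives the monic gcd s − 3.

s − 3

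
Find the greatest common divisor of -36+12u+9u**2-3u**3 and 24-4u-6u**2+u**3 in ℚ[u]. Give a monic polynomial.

-4+u**2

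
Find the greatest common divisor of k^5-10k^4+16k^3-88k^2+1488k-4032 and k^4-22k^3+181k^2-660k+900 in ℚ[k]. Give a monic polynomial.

k^2-12k+36

Apply the Euclidean algorithm:
  k^5-10k^4+16k^3-88k^2+1488k-4032 = (k+12)(k^4-22k^3+181k^2-660k+900) + (99k^3-1600k^2+8508k-14832)
  k^4-22k^3+181k^2-660k+900 = ((1/99)k-578/9801)(99k^3-1600k^2+8508k-14832) + ((6889/9801)k^2-(27556/3267)k+27556/1089)
  99k^3-1600k^2+8508k-14832 = ((970299/6889)k-4038012/6889)((6889/9801)k^2-(27556/3267)k+27556/1089) + (0)
Last nonzero remainder: (6889/9801)k^2-(27556/3267)k+27556/1089. Dividing through by 6889/9801 gives the monic gcd k^2-12k+36.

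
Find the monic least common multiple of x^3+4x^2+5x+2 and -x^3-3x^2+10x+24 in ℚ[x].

x^5+5x^4-3x^3-41x^2-58x-24

Apply the Euclidean algorithm:
  x^3+4x^2+5x+2 = (-1)(-x^3-3x^2+10x+24) + (x^2+15x+26)
  -x^3-3x^2+10x+24 = (-x+12)(x^2+15x+26) + (-144x-288)
  x^2+15x+26 = (-(1/144)x-13/144)(-144x-288) + (0)
Last nonzero remainder: -144x-288. Dividing through by -144 gives the monic gcd x+2.
Then lcm(f, g) = f·g / gcd(f, g); expanding and making the result monic gives the answer.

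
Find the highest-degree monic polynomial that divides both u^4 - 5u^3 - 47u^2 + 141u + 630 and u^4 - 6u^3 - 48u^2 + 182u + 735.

Apply the Euclidean algorithm:
  u^4 - 5u^3 - 47u^2 + 141u + 630 = (u^4 - 6u^3 - 48u^2 + 182u + 735) + (u^3 + u^2 - 41u - 105)
  u^4 - 6u^3 - 48u^2 + 182u + 735 = (u - 7)(u^3 + u^2 - 41u - 105) + (0)
The last nonzero remainder u^3 + u^2 - 41u - 105 is already monic.

u^3 + u^2 - 41u - 105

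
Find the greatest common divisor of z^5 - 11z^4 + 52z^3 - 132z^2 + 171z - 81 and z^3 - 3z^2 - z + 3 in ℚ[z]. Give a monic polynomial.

By polynomial division,
  z^5 - 11z^4 + 52z^3 - 132z^2 + 171z - 81 = (z^2 - 8z + 29)(z^3 - 3z^2 - z + 3) + (-56z^2 + 224z - 168)
  z^3 - 3z^2 - z + 3 = (-(1/56)z - 1/56)(-56z^2 + 224z - 168) + (0)
Last nonzero remainder: -56z^2 + 224z - 168. Dividing through by -56 gives the monic gcd z^2 - 4z + 3.

z^2 - 4z + 3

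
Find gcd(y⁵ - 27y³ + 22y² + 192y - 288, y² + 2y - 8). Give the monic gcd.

y² + 2y - 8

Euclidean algorithm in ℚ[y]:
  y⁵ - 27y³ + 22y² + 192y - 288 = (y³ - 2y² - 15y + 36)(y² + 2y - 8) + (0)
The last nonzero remainder y² + 2y - 8 is already monic.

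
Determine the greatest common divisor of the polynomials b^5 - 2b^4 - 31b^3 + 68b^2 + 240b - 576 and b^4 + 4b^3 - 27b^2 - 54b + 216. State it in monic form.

b^3 - 2b^2 - 15b + 36

Apply the Euclidean algorithm:
  b^5 - 2b^4 - 31b^3 + 68b^2 + 240b - 576 = (b - 6)(b^4 + 4b^3 - 27b^2 - 54b + 216) + (20b^3 - 40b^2 - 300b + 720)
  b^4 + 4b^3 - 27b^2 - 54b + 216 = ((1/20)b + 3/10)(20b^3 - 40b^2 - 300b + 720) + (0)
Last nonzero remainder: 20b^3 - 40b^2 - 300b + 720. Dividing through by 20 gives the monic gcd b^3 - 2b^2 - 15b + 36.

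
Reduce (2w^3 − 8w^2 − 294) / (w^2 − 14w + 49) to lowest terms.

(2w^2 + 6w + 42)/(w − 7)

By polynomial division,
  2w^3 − 8w^2 − 294 = (2w + 20)(w^2 − 14w + 49) + (182w − 1274)
  w^2 − 14w + 49 = ((1/182)w − 1/26)(182w − 1274) + (0)
Last nonzero remainder: 182w − 1274. Dividing through by 182 gives the monic gcd w − 7.
Cancel w − 7 from numerator and denominator to get the reduced form.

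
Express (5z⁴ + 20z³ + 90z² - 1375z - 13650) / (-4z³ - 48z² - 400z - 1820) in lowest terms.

Repeated division with remainder:
  5z⁴ + 20z³ + 90z² - 1375z - 13650 = (-(5/4)z + 10)(-4z³ - 48z² - 400z - 1820) + (70z² + 350z + 4550)
  -4z³ - 48z² - 400z - 1820 = (-(2/35)z - 2/5)(70z² + 350z + 4550) + (0)
Last nonzero remainder: 70z² + 350z + 4550. Dividing through by 70 gives the monic gcd z² + 5z + 65.
Cancel z² + 5z + 65 from numerator and denominator to get the reduced form.

(-5z² + 5z + 210)/(4z + 28)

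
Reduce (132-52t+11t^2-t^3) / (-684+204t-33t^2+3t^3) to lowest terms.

(-22+5t-t^2)/(114-15t+3t^2)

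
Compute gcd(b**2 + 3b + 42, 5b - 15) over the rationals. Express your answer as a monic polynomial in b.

1

Apply the Euclidean algorithm:
  b**2 + 3b + 42 = ((1/5)b + 6/5)(5b - 15) + (60)
  5b - 15 = ((1/12)b - 1/4)(60) + (0)
The last nonzero remainder is the constant 60, so the polynomials are coprime and gcd = 1.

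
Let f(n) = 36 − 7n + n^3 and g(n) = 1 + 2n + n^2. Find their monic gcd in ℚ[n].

Apply the Euclidean algorithm:
  n^3 − 7n + 36 = (n − 2)(n^2 + 2n + 1) + (−4n + 38)
  n^2 + 2n + 1 = (−(1/4)n − 23/8)(−4n + 38) + (441/4)
  −4n + 38 = (−(16/441)n + 152/441)(441/4) + (0)
The last nonzero remainder is the constant 441/4, so the polynomials are coprime and gcd = 1.

1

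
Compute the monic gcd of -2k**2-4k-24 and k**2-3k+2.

1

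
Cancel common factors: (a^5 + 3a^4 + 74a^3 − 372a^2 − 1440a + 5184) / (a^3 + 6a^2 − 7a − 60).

By polynomial division,
  a^5 + 3a^4 + 74a^3 − 372a^2 − 1440a + 5184 = (a^2 − 3a + 99)(a^3 + 6a^2 − 7a − 60) + (−927a^2 − 927a + 11124)
  a^3 + 6a^2 − 7a − 60 = (−(1/927)a − 5/927)(−927a^2 − 927a + 11124) + (0)
Last nonzero remainder: −927a^2 − 927a + 11124. Dividing through by −927 gives the monic gcd a^2 + a − 12.
Cancel a^2 + a − 12 from numerator and denominator to get the reduced form.

(a^3 + 2a^2 + 84a − 432)/(a + 5)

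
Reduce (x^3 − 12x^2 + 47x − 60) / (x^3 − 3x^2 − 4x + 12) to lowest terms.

(x^2 − 9x + 20)/(x^2 − 4)

By polynomial division,
  x^3 − 12x^2 + 47x − 60 = (x^3 − 3x^2 − 4x + 12) + (−9x^2 + 51x − 72)
  x^3 − 3x^2 − 4x + 12 = (−(1/9)x − 8/27)(−9x^2 + 51x − 72) + ((28/9)x − 28/3)
  −9x^2 + 51x − 72 = (−(81/28)x + 54/7)((28/9)x − 28/3) + (0)
Last nonzero remainder: (28/9)x − 28/3. Dividing through by 28/9 gives the monic gcd x − 3.
Cancel x − 3 from numerator and denominator to get the reduced form.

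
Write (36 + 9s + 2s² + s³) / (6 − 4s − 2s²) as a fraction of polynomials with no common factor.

Euclidean algorithm in ℚ[s]:
  s³ + 2s² + 9s + 36 = (−(1/2)s)(−2s² − 4s + 6) + (12s + 36)
  −2s² − 4s + 6 = (−(1/6)s + 1/6)(12s + 36) + (0)
Last nonzero remainder: 12s + 36. Dividing through by 12 gives the monic gcd s + 3.
Cancel s + 3 from numerator and denominator to get the reduced form.

(−12 + s − s²)/(−2 + 2s)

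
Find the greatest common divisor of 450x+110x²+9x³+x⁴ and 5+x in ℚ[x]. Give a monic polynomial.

5+x

Apply the Euclidean algorithm:
  x⁴+9x³+110x²+450x = (x³+4x²+90x)(x+5) + (0)
The last nonzero remainder x+5 is already monic.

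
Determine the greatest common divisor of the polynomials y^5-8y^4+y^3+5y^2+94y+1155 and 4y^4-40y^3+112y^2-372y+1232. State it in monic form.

Euclidean algorithm in ℚ[y]:
  y^5-8y^4+y^3+5y^2+94y+1155 = ((1/4)y+1/2)(4y^4-40y^3+112y^2-372y+1232) + (-7y^3+42y^2-28y+539)
  4y^4-40y^3+112y^2-372y+1232 = (-(4/7)y+16/7)(-7y^3+42y^2-28y+539) + (0)
Last nonzero remainder: -7y^3+42y^2-28y+539. Dividing through by -7 gives the monic gcd y^3-6y^2+4y-77.

y^3-6y^2+4y-77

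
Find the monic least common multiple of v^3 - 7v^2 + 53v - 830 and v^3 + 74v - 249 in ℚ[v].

v^4 - 10v^3 + 74v^2 - 989v + 2490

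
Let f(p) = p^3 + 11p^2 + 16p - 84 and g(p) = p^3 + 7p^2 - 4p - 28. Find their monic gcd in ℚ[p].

p^2 + 5p - 14

Euclidean algorithm in ℚ[p]:
  p^3 + 11p^2 + 16p - 84 = (p^3 + 7p^2 - 4p - 28) + (4p^2 + 20p - 56)
  p^3 + 7p^2 - 4p - 28 = ((1/4)p + 1/2)(4p^2 + 20p - 56) + (0)
Last nonzero remainder: 4p^2 + 20p - 56. Dividing through by 4 gives the monic gcd p^2 + 5p - 14.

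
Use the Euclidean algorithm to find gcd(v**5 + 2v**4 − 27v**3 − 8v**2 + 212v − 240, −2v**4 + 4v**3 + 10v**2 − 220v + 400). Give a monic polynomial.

v**2 + 3v − 10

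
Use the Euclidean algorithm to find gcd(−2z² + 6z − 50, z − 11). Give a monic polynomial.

By polynomial division,
  −2z² + 6z − 50 = (−2z − 16)(z − 11) + (−226)
  z − 11 = (−(1/226)z + 11/226)(−226) + (0)
The last nonzero remainder is the constant −226, so the polynomials are coprime and gcd = 1.

1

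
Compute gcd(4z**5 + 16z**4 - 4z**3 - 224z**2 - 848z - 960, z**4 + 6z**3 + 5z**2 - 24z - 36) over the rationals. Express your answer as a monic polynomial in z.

z**2 + 5z + 6

Apply the Euclidean algorithm:
  4z**5 + 16z**4 - 4z**3 - 224z**2 - 848z - 960 = (4z - 8)(z**4 + 6z**3 + 5z**2 - 24z - 36) + (24z**3 - 88z**2 - 896z - 1248)
  z**4 + 6z**3 + 5z**2 - 24z - 36 = ((1/24)z + 29/72)(24z**3 - 88z**2 - 896z - 1248) + ((700/9)z**2 + (3500/9)z + 1400/3)
  24z**3 - 88z**2 - 896z - 1248 = ((54/175)z - 468/175)((700/9)z**2 + (3500/9)z + 1400/3) + (0)
Last nonzero remainder: (700/9)z**2 + (3500/9)z + 1400/3. Dividing through by 700/9 gives the monic gcd z**2 + 5z + 6.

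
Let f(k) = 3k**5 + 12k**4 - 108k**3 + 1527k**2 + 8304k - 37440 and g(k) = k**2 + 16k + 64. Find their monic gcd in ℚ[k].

k**2 + 16k + 64

Apply the Euclidean algorithm:
  3k**5 + 12k**4 - 108k**3 + 1527k**2 + 8304k - 37440 = (3k**3 - 36k**2 + 276k - 585)(k**2 + 16k + 64) + (0)
The last nonzero remainder k**2 + 16k + 64 is already monic.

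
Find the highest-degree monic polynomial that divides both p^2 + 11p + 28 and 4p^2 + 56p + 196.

Repeated division with remainder:
  p^2 + 11p + 28 = (1/4)(4p^2 + 56p + 196) + (-3p - 21)
  4p^2 + 56p + 196 = (-(4/3)p - 28/3)(-3p - 21) + (0)
Last nonzero remainder: -3p - 21. Dividing through by -3 gives the monic gcd p + 7.

p + 7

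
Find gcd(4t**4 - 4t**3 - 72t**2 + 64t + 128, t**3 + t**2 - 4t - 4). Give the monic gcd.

By polynomial division,
  4t**4 - 4t**3 - 72t**2 + 64t + 128 = (4t - 8)(t**3 + t**2 - 4t - 4) + (-48t**2 + 48t + 96)
  t**3 + t**2 - 4t - 4 = (-(1/48)t - 1/24)(-48t**2 + 48t + 96) + (0)
Last nonzero remainder: -48t**2 + 48t + 96. Dividing through by -48 gives the monic gcd t**2 - t - 2.

t**2 - t - 2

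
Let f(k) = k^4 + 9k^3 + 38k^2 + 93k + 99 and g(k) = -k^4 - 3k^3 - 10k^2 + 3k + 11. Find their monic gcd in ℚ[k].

k^2 + 3k + 11

Euclidean algorithm in ℚ[k]:
  k^4 + 9k^3 + 38k^2 + 93k + 99 = (-1)(-k^4 - 3k^3 - 10k^2 + 3k + 11) + (6k^3 + 28k^2 + 96k + 110)
  -k^4 - 3k^3 - 10k^2 + 3k + 11 = (-(1/6)k + 5/18)(6k^3 + 28k^2 + 96k + 110) + (-(16/9)k^2 - (16/3)k - 176/9)
  6k^3 + 28k^2 + 96k + 110 = (-(27/8)k - 45/8)(-(16/9)k^2 - (16/3)k - 176/9) + (0)
Last nonzero remainder: -(16/9)k^2 - (16/3)k - 176/9. Dividing through by -16/9 gives the monic gcd k^2 + 3k + 11.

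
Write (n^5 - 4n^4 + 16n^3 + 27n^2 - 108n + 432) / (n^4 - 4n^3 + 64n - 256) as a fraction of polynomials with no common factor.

(n^3 + 27)/(n^2 - 16)

By polynomial division,
  n^5 - 4n^4 + 16n^3 + 27n^2 - 108n + 432 = (n)(n^4 - 4n^3 + 64n - 256) + (16n^3 - 37n^2 + 148n + 432)
  n^4 - 4n^3 + 64n - 256 = ((1/16)n - 27/256)(16n^3 - 37n^2 + 148n + 432) + (-(3367/256)n^2 + (3367/64)n - 3367/16)
  16n^3 - 37n^2 + 148n + 432 = (-(4096/3367)n - 6912/3367)(-(3367/256)n^2 + (3367/64)n - 3367/16) + (0)
Last nonzero remainder: -(3367/256)n^2 + (3367/64)n - 3367/16. Dividing through by -3367/256 gives the monic gcd n^2 - 4n + 16.
Cancel n^2 - 4n + 16 from numerator and denominator to get the reduced form.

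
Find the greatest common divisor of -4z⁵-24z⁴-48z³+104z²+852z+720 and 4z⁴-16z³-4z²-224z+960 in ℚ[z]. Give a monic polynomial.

z²+4z+15

Euclidean algorithm in ℚ[z]:
  -4z⁵-24z⁴-48z³+104z²+852z+720 = (-z-10)(4z⁴-16z³-4z²-224z+960) + (-212z³-160z²-428z+10320)
  4z⁴-16z³-4z²-224z+960 = (-(1/53)z+252/2809)(-212z³-160z²-428z+10320) + ((6400/2809)z²+(25600/2809)z+96000/2809)
  -212z³-160z²-428z+10320 = (-(148877/1600)z+120787/400)((6400/2809)z²+(25600/2809)z+96000/2809) + (0)
Last nonzero remainder: (6400/2809)z²+(25600/2809)z+96000/2809. Dividing through by 6400/2809 gives the monic gcd z²+4z+15.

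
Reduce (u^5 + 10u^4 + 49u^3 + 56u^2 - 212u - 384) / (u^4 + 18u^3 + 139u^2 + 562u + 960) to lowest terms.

By polynomial division,
  u^5 + 10u^4 + 49u^3 + 56u^2 - 212u - 384 = (u - 8)(u^4 + 18u^3 + 139u^2 + 562u + 960) + (54u^3 + 606u^2 + 3324u + 7296)
  u^4 + 18u^3 + 139u^2 + 562u + 960 = ((1/54)u + 61/486)(54u^3 + 606u^2 + 3324u + 7296) + ((112/81)u^2 + (784/81)u + 3584/81)
  54u^3 + 606u^2 + 3324u + 7296 = ((2187/56)u + 4617/28)((112/81)u^2 + (784/81)u + 3584/81) + (0)
Last nonzero remainder: (112/81)u^2 + (784/81)u + 3584/81. Dividing through by 112/81 gives the monic gcd u^2 + 7u + 32.
Cancel u^2 + 7u + 32 from numerator and denominator to get the reduced form.

(u^3 + 3u^2 - 4u - 12)/(u^2 + 11u + 30)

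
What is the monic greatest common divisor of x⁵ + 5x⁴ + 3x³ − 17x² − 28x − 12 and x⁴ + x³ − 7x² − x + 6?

Euclidean algorithm in ℚ[x]:
  x⁵ + 5x⁴ + 3x³ − 17x² − 28x − 12 = (x + 4)(x⁴ + x³ − 7x² − x + 6) + (6x³ + 12x² − 30x − 36)
  x⁴ + x³ − 7x² − x + 6 = ((1/6)x − 1/6)(6x³ + 12x² − 30x − 36) + (0)
Last nonzero remainder: 6x³ + 12x² − 30x − 36. Dividing through by 6 gives the monic gcd x³ + 2x² − 5x − 6.

x³ + 2x² − 5x − 6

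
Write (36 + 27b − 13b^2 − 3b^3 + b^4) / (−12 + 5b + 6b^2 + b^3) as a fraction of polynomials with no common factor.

Euclidean algorithm in ℚ[b]:
  b^4 − 3b^3 − 13b^2 + 27b + 36 = (b − 9)(b^3 + 6b^2 + 5b − 12) + (36b^2 + 84b − 72)
  b^3 + 6b^2 + 5b − 12 = ((1/36)b + 11/108)(36b^2 + 84b − 72) + (−(14/9)b − 14/3)
  36b^2 + 84b − 72 = (−(162/7)b + 108/7)(−(14/9)b − 14/3) + (0)
Last nonzero remainder: −(14/9)b − 14/3. Dividing through by −14/9 gives the monic gcd b + 3.
Cancel b + 3 from numerator and denominator to get the reduced form.

(12 + 5b − 6b^2 + b^3)/(−4 + 3b + b^2)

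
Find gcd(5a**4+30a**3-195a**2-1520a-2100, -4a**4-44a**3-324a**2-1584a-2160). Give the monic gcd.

Repeated division with remainder:
  5a**4+30a**3-195a**2-1520a-2100 = (-5/4)(-4a**4-44a**3-324a**2-1584a-2160) + (-25a**3-600a**2-3500a-4800)
  -4a**4-44a**3-324a**2-1584a-2160 = ((4/25)a-52/25)(-25a**3-600a**2-3500a-4800) + (-1012a**2-8096a-12144)
  -25a**3-600a**2-3500a-4800 = ((25/1012)a+100/253)(-1012a**2-8096a-12144) + (0)
Last nonzero remainder: -1012a**2-8096a-12144. Dividing through by -1012 gives the monic gcd a**2+8a+12.

a**2+8a+12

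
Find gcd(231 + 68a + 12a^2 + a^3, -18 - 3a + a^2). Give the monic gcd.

1

By polynomial division,
  a^3 + 12a^2 + 68a + 231 = (a + 15)(a^2 - 3a - 18) + (131a + 501)
  a^2 - 3a - 18 = ((1/131)a - 894/17161)(131a + 501) + (138996/17161)
  131a + 501 = ((2248091/138996)a + 2865887/46332)(138996/17161) + (0)
The last nonzero remainder is the constant 138996/17161, so the polynomials are coprime and gcd = 1.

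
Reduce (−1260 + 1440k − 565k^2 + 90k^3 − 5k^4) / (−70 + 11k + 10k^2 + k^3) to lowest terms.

(630 − 405k + 80k^2 − 5k^3)/(35 + 12k + k^2)

Euclidean algorithm in ℚ[k]:
  −5k^4 + 90k^3 − 565k^2 + 1440k − 1260 = (−5k + 140)(k^3 + 10k^2 + 11k − 70) + (−1910k^2 − 450k + 8540)
  k^3 + 10k^2 + 11k − 70 = (−(1/1910)k − 373/72962)(−1910k^2 − 450k + 8540) + ((480480/36481)k − 960960/36481)
  −1910k^2 − 450k + 8540 = (−(6967871/48048)k − 2225341/6864)((480480/36481)k − 960960/36481) + (0)
Last nonzero remainder: (480480/36481)k − 960960/36481. Dividing through by 480480/36481 gives the monic gcd k − 2.
Cancel k − 2 from numerator and denominator to get the reduced form.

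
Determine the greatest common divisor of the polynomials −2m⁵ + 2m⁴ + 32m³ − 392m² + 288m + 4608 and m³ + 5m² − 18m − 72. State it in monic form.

m³ + 5m² − 18m − 72

Repeated division with remainder:
  −2m⁵ + 2m⁴ + 32m³ − 392m² + 288m + 4608 = (−2m² + 12m − 64)(m³ + 5m² − 18m − 72) + (0)
The last nonzero remainder m³ + 5m² − 18m − 72 is already monic.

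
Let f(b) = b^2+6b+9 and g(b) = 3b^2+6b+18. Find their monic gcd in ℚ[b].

1

Repeated division with remainder:
  b^2+6b+9 = (1/3)(3b^2+6b+18) + (4b+3)
  3b^2+6b+18 = ((3/4)b+15/16)(4b+3) + (243/16)
  4b+3 = ((64/243)b+16/81)(243/16) + (0)
The last nonzero remainder is the constant 243/16, so the polynomials are coprime and gcd = 1.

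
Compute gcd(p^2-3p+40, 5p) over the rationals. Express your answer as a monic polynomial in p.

By polynomial division,
  p^2-3p+40 = ((1/5)p-3/5)(5p) + (40)
  5p = ((1/8)p)(40) + (0)
The last nonzero remainder is the constant 40, so the polynomials are coprime and gcd = 1.

1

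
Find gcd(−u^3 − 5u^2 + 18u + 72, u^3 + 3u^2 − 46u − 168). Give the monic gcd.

u + 6

By polynomial division,
  −u^3 − 5u^2 + 18u + 72 = (−1)(u^3 + 3u^2 − 46u − 168) + (−2u^2 − 28u − 96)
  u^3 + 3u^2 − 46u − 168 = (−(1/2)u + 11/2)(−2u^2 − 28u − 96) + (60u + 360)
  −2u^2 − 28u − 96 = (−(1/30)u − 4/15)(60u + 360) + (0)
Last nonzero remainder: 60u + 360. Dividing through by 60 gives the monic gcd u + 6.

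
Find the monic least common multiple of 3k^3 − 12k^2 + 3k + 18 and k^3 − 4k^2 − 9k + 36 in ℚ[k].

k^5 − 5k^4 − 7k^3 + 53k^2 − 18k − 72

Euclidean algorithm in ℚ[k]:
  3k^3 − 12k^2 + 3k + 18 = (3)(k^3 − 4k^2 − 9k + 36) + (30k − 90)
  k^3 − 4k^2 − 9k + 36 = ((1/30)k^2 − (1/30)k − 2/5)(30k − 90) + (0)
Last nonzero remainder: 30k − 90. Dividing through by 30 gives the monic gcd k − 3.
Then lcm(f, g) = f·g / gcd(f, g); expanding and making the result monic gives the answer.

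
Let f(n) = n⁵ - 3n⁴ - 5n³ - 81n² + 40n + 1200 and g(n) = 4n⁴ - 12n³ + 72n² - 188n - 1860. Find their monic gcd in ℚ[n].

n² - 2n - 15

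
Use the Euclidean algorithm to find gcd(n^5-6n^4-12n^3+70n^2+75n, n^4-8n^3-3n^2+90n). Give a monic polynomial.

n^3-2n^2-15n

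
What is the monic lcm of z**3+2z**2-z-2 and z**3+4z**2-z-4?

z**4+6z**3+7z**2-6z-8

Euclidean algorithm in ℚ[z]:
  z**3+2z**2-z-2 = (z**3+4z**2-z-4) + (-2z**2+2)
  z**3+4z**2-z-4 = (-(1/2)z-2)(-2z**2+2) + (0)
Last nonzero remainder: -2z**2+2. Dividing through by -2 gives the monic gcd z**2-1.
Then lcm(f, g) = f·g / gcd(f, g); expanding and making the result monic gives the answer.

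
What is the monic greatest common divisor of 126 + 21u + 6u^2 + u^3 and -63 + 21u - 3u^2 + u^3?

21 + u^2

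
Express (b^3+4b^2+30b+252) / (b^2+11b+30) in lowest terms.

(b^2-2b+42)/(b+5)

Repeated division with remainder:
  b^3+4b^2+30b+252 = (b-7)(b^2+11b+30) + (77b+462)
  b^2+11b+30 = ((1/77)b+5/77)(77b+462) + (0)
Last nonzero remainder: 77b+462. Dividing through by 77 gives the monic gcd b+6.
Cancel b+6 from numerator and denominator to get the reduced form.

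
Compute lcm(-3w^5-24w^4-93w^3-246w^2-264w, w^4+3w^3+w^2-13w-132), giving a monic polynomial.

w^6+5w^5+7w^4-11w^3-158w^2-264w

Euclidean algorithm in ℚ[w]:
  -3w^5-24w^4-93w^3-246w^2-264w = (-3w-15)(w^4+3w^3+w^2-13w-132) + (-45w^3-270w^2-855w-1980)
  w^4+3w^3+w^2-13w-132 = (-(1/45)w+1/15)(-45w^3-270w^2-855w-1980) + (0)
Last nonzero remainder: -45w^3-270w^2-855w-1980. Dividing through by -45 gives the monic gcd w^3+6w^2+19w+44.
Then lcm(f, g) = f·g / gcd(f, g); expanding and making the result monic gives the answer.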